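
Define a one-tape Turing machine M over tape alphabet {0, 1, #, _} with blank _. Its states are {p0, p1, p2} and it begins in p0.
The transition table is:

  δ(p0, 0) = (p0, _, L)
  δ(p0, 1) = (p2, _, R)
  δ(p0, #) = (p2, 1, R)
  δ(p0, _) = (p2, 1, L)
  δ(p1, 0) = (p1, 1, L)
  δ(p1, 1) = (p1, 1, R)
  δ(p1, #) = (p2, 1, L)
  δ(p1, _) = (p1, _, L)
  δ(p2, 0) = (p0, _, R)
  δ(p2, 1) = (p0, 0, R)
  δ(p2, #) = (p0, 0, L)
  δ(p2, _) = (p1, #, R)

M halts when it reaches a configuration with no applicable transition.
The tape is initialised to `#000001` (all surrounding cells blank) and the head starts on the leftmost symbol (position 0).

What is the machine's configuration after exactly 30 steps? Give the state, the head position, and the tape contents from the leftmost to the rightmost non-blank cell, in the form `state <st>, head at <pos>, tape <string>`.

state=p0 head=0 tape=[#]000001_   (p0,#)→(p2,1,R)
state=p2 head=1 tape=1[0]00001_   (p2,0)→(p0,_,R)
state=p0 head=2 tape=1_[0]0001_   (p0,0)→(p0,_,L)
state=p0 head=1 tape=1[_]_0001_   (p0,_)→(p2,1,L)
state=p2 head=0 tape=[1]1_0001_   (p2,1)→(p0,0,R)
state=p0 head=1 tape=0[1]_0001_   (p0,1)→(p2,_,R)
state=p2 head=2 tape=0_[_]0001_   (p2,_)→(p1,#,R)
state=p1 head=3 tape=0_#[0]001_   (p1,0)→(p1,1,L)
state=p1 head=2 tape=0_[#]1001_   (p1,#)→(p2,1,L)
state=p2 head=1 tape=0[_]11001_   (p2,_)→(p1,#,R)
state=p1 head=2 tape=0#[1]1001_   (p1,1)→(p1,1,R)
state=p1 head=3 tape=0#1[1]001_   (p1,1)→(p1,1,R)
state=p1 head=4 tape=0#11[0]01_   (p1,0)→(p1,1,L)
state=p1 head=3 tape=0#1[1]101_   (p1,1)→(p1,1,R)
state=p1 head=4 tape=0#11[1]01_   (p1,1)→(p1,1,R)
state=p1 head=5 tape=0#111[0]1_   (p1,0)→(p1,1,L)
state=p1 head=4 tape=0#11[1]11_   (p1,1)→(p1,1,R)
state=p1 head=5 tape=0#111[1]1_   (p1,1)→(p1,1,R)
state=p1 head=6 tape=0#1111[1]_   (p1,1)→(p1,1,R)
state=p1 head=7 tape=0#11111[_]   (p1,_)→(p1,_,L)
state=p1 head=6 tape=0#1111[1]_   (p1,1)→(p1,1,R)
state=p1 head=7 tape=0#11111[_]   (p1,_)→(p1,_,L)
state=p1 head=6 tape=0#1111[1]_   (p1,1)→(p1,1,R)
state=p1 head=7 tape=0#11111[_]   (p1,_)→(p1,_,L)
state=p1 head=6 tape=0#1111[1]_   (p1,1)→(p1,1,R)
state=p1 head=7 tape=0#11111[_]   (p1,_)→(p1,_,L)
state=p1 head=6 tape=0#1111[1]_   (p1,1)→(p1,1,R)
state=p1 head=7 tape=0#11111[_]   (p1,_)→(p1,_,L)
state=p1 head=6 tape=0#1111[1]_   (p1,1)→(p1,1,R)
state=p1 head=7 tape=0#11111[_]   (p1,_)→(p1,_,L)
state=p1 head=6 tape=0#1111[1]_
After 30 steps: state p1, head at 6, tape 0#11111.

state p1, head at 6, tape 0#11111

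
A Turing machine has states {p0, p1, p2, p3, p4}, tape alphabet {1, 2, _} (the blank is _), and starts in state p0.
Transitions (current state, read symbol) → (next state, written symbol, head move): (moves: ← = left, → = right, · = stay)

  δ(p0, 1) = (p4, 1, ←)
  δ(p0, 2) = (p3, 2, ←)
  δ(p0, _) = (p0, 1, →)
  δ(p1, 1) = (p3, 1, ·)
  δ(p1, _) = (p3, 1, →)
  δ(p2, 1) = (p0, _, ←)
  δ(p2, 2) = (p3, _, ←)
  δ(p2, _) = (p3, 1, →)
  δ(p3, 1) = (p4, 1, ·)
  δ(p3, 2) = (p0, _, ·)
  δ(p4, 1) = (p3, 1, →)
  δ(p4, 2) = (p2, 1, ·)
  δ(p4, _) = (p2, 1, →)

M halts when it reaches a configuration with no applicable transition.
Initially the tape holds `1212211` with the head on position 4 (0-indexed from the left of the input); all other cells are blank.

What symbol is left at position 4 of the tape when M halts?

1

state=p0 head=4 tape=1212[2]11_   (p0,2)→(p3,2,←)
state=p3 head=3 tape=121[2]211_   (p3,2)→(p0,_,·)
state=p0 head=3 tape=121[_]211_   (p0,_)→(p0,1,→)
state=p0 head=4 tape=1211[2]11_   (p0,2)→(p3,2,←)
state=p3 head=3 tape=121[1]211_   (p3,1)→(p4,1,·)
state=p4 head=3 tape=121[1]211_   (p4,1)→(p3,1,→)
state=p3 head=4 tape=1211[2]11_   (p3,2)→(p0,_,·)
state=p0 head=4 tape=1211[_]11_   (p0,_)→(p0,1,→)
state=p0 head=5 tape=12111[1]1_   (p0,1)→(p4,1,←)
state=p4 head=4 tape=1211[1]11_   (p4,1)→(p3,1,→)
state=p3 head=5 tape=12111[1]1_   (p3,1)→(p4,1,·)
state=p4 head=5 tape=12111[1]1_   (p4,1)→(p3,1,→)
state=p3 head=6 tape=121111[1]_   (p3,1)→(p4,1,·)
state=p4 head=6 tape=121111[1]_   (p4,1)→(p3,1,→)
state=p3 head=7 tape=1211111[_]
Cell 4 holds 1 when M halts.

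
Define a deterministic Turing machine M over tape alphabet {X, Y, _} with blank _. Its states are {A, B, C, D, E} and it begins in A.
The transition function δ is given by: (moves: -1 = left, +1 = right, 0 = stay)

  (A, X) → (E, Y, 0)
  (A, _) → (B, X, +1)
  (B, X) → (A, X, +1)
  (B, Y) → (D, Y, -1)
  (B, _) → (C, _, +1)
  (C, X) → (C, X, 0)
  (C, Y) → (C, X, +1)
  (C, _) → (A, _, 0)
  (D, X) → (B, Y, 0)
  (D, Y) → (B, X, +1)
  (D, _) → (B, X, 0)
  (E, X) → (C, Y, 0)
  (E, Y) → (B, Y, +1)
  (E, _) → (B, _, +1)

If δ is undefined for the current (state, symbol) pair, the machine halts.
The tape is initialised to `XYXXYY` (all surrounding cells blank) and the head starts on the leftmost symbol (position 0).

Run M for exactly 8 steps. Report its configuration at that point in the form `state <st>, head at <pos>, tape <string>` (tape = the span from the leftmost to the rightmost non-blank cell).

state B, head at -1, tape XYYXXYY

A | _[X]YXXYY   read X → write Y, move 0, go to E
E | _[Y]YXXYY   read Y → write Y, move +1, go to B
B | _Y[Y]XXYY   read Y → write Y, move -1, go to D
D | _[Y]YXXYY   read Y → write X, move +1, go to B
B | _X[Y]XXYY   read Y → write Y, move -1, go to D
D | _[X]YXXYY   read X → write Y, move 0, go to B
B | _[Y]YXXYY   read Y → write Y, move -1, go to D
D | [_]YYXXYY   read _ → write X, move 0, go to B
B | [X]YYXXYY
After 8 steps: state B, head at -1, tape XYYXXYY.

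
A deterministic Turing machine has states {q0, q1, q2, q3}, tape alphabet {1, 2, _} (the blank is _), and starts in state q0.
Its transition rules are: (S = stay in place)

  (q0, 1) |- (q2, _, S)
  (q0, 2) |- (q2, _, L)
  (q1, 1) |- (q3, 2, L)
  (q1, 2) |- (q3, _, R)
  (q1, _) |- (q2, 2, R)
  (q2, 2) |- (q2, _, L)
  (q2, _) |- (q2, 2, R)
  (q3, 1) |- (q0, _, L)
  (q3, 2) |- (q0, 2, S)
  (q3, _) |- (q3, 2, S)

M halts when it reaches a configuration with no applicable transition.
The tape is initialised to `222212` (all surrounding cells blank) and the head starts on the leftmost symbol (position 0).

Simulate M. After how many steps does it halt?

q0 | ____[2]22212   read 2 → write _, move L, go to q2
q2 | ___[_]_22212   read _ → write 2, move R, go to q2
q2 | ___2[_]22212   read _ → write 2, move R, go to q2
q2 | ___22[2]2212   read 2 → write _, move L, go to q2
q2 | ___2[2]_2212   read 2 → write _, move L, go to q2
q2 | ___[2]__2212   read 2 → write _, move L, go to q2
q2 | __[_]___2212   read _ → write 2, move R, go to q2
q2 | __2[_]__2212   read _ → write 2, move R, go to q2
q2 | __22[_]_2212   read _ → write 2, move R, go to q2
q2 | __222[_]2212   read _ → write 2, move R, go to q2
q2 | __2222[2]212   read 2 → write _, move L, go to q2
q2 | __222[2]_212   read 2 → write _, move L, go to q2
q2 | __22[2]__212   read 2 → write _, move L, go to q2
q2 | __2[2]___212   read 2 → write _, move L, go to q2
q2 | __[2]____212   read 2 → write _, move L, go to q2
q2 | _[_]_____212   read _ → write 2, move R, go to q2
q2 | _2[_]____212   read _ → write 2, move R, go to q2
q2 | _22[_]___212   read _ → write 2, move R, go to q2
q2 | _222[_]__212   read _ → write 2, move R, go to q2
q2 | _2222[_]_212   read _ → write 2, move R, go to q2
q2 | _22222[_]212   read _ → write 2, move R, go to q2
q2 | _222222[2]12   read 2 → write _, move L, go to q2
q2 | _22222[2]_12   read 2 → write _, move L, go to q2
q2 | _2222[2]__12   read 2 → write _, move L, go to q2
q2 | _222[2]___12   read 2 → write _, move L, go to q2
q2 | _22[2]____12   read 2 → write _, move L, go to q2
q2 | _2[2]_____12   read 2 → write _, move L, go to q2
q2 | _[2]______12   read 2 → write _, move L, go to q2
q2 | [_]_______12   read _ → write 2, move R, go to q2
q2 | 2[_]______12   read _ → write 2, move R, go to q2
q2 | 22[_]_____12   read _ → write 2, move R, go to q2
q2 | 222[_]____12   read _ → write 2, move R, go to q2
q2 | 2222[_]___12   read _ → write 2, move R, go to q2
q2 | 22222[_]__12   read _ → write 2, move R, go to q2
q2 | 222222[_]_12   read _ → write 2, move R, go to q2
q2 | 2222222[_]12   read _ → write 2, move R, go to q2
q2 | 22222222[1]2
M halts after 36 transitions.

36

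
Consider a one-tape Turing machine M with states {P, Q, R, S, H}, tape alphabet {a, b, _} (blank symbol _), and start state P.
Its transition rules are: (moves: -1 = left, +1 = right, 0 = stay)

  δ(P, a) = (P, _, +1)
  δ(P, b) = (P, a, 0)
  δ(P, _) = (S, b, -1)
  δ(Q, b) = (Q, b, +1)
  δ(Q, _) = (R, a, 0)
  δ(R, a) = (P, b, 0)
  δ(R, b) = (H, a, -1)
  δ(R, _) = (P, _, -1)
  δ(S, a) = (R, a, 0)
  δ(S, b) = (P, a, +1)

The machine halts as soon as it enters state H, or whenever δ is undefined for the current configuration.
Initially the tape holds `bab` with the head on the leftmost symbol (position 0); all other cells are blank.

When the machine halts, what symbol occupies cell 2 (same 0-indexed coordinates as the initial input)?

P | [b]ab_   read b → write a, move 0, go to P
P | [a]ab_   read a → write _, move +1, go to P
P | _[a]b_   read a → write _, move +1, go to P
P | __[b]_   read b → write a, move 0, go to P
P | __[a]_   read a → write _, move +1, go to P
P | ___[_]   read _ → write b, move -1, go to S
S | __[_]b
Cell 2 holds _ when M halts.

_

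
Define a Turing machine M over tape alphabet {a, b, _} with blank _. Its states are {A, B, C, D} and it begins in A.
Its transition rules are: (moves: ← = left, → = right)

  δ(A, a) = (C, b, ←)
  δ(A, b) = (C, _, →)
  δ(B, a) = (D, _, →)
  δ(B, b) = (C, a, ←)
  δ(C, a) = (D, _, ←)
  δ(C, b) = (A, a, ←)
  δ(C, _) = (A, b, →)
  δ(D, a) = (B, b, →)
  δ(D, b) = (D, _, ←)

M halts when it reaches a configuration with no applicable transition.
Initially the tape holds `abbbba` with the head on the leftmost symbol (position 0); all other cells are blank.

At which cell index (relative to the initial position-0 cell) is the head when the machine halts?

state=A head=0 tape=_[a]bbbba   (A,a)→(C,b,←)
state=C head=-1 tape=[_]bbbbba   (C,_)→(A,b,→)
state=A head=0 tape=b[b]bbbba   (A,b)→(C,_,→)
state=C head=1 tape=b_[b]bbba   (C,b)→(A,a,←)
state=A head=0 tape=b[_]abbba
At halt the head is at cell 0.

0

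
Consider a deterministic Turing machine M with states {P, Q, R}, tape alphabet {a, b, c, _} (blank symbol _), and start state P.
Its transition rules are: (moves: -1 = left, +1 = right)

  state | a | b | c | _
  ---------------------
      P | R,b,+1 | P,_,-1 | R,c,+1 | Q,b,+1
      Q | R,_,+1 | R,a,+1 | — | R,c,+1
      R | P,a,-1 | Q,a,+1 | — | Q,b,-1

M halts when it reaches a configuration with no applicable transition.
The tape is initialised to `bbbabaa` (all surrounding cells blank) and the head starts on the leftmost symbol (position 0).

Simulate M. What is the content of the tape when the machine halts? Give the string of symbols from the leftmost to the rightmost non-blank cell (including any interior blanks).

P | _[b]bbabaa___   read b → write _, move -1, go to P
P | [_]_bbabaa___   read _ → write b, move +1, go to Q
Q | b[_]bbabaa___   read _ → write c, move +1, go to R
R | bc[b]babaa___   read b → write a, move +1, go to Q
Q | bca[b]abaa___   read b → write a, move +1, go to R
R | bcaa[a]baa___   read a → write a, move -1, go to P
P | bca[a]abaa___   read a → write b, move +1, go to R
R | bcab[a]baa___   read a → write a, move -1, go to P
P | bca[b]abaa___   read b → write _, move -1, go to P
P | bc[a]_abaa___   read a → write b, move +1, go to R
R | bcb[_]abaa___   read _ → write b, move -1, go to Q
Q | bc[b]babaa___   read b → write a, move +1, go to R
R | bca[b]abaa___   read b → write a, move +1, go to Q
Q | bcaa[a]baa___   read a → write _, move +1, go to R
R | bcaa_[b]aa___   read b → write a, move +1, go to Q
Q | bcaa_a[a]a___   read a → write _, move +1, go to R
R | bcaa_a_[a]___   read a → write a, move -1, go to P
P | bcaa_a[_]a___   read _ → write b, move +1, go to Q
Q | bcaa_ab[a]___   read a → write _, move +1, go to R
R | bcaa_ab_[_]__   read _ → write b, move -1, go to Q
Q | bcaa_ab[_]b__   read _ → write c, move +1, go to R
R | bcaa_abc[b]__   read b → write a, move +1, go to Q
Q | bcaa_abca[_]_   read _ → write c, move +1, go to R
R | bcaa_abcac[_]   read _ → write b, move -1, go to Q
Q | bcaa_abca[c]b
The non-blank tape span at halt is bcaa_abcacb.

bcaa_abcacb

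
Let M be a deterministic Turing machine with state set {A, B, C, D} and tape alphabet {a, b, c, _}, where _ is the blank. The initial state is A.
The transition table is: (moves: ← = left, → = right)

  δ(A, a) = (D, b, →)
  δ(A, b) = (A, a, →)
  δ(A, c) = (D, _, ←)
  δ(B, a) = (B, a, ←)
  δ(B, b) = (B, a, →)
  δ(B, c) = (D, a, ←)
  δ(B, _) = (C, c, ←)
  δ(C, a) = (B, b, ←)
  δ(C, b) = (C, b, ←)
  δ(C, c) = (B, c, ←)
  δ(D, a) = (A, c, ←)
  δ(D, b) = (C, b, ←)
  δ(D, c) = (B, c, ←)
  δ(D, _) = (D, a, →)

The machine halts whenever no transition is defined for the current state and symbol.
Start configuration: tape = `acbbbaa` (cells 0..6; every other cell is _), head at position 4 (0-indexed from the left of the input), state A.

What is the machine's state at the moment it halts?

A | _acbb[b]aa   read b → write a, move →, go to A
A | _acbba[a]a   read a → write b, move →, go to D
D | _acbbab[a]   read a → write c, move ←, go to A
A | _acbba[b]c   read b → write a, move →, go to A
A | _acbbaa[c]   read c → write _, move ←, go to D
D | _acbba[a]_   read a → write c, move ←, go to A
A | _acbb[a]c_   read a → write b, move →, go to D
D | _acbbb[c]_   read c → write c, move ←, go to B
B | _acbb[b]c_   read b → write a, move →, go to B
B | _acbba[c]_   read c → write a, move ←, go to D
D | _acbb[a]a_   read a → write c, move ←, go to A
A | _acb[b]ca_   read b → write a, move →, go to A
A | _acba[c]a_   read c → write _, move ←, go to D
D | _acb[a]_a_   read a → write c, move ←, go to A
A | _ac[b]c_a_   read b → write a, move →, go to A
A | _aca[c]_a_   read c → write _, move ←, go to D
D | _ac[a]__a_   read a → write c, move ←, go to A
A | _a[c]c__a_   read c → write _, move ←, go to D
D | _[a]_c__a_   read a → write c, move ←, go to A
A | [_]c_c__a_
No transition is defined for (A, _); M halts in state A.

A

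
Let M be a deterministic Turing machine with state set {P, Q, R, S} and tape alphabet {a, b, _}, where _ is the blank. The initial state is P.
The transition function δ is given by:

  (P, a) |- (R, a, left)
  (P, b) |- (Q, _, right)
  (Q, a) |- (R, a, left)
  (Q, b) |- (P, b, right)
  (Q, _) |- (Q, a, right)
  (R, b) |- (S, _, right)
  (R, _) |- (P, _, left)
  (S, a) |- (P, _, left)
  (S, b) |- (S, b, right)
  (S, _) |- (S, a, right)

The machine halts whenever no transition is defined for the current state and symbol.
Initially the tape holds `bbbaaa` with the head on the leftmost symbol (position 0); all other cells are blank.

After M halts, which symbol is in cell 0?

_

state=P head=0 tape=[b]bbaaa   (P,b)→(Q,_,right)
state=Q head=1 tape=_[b]baaa   (Q,b)→(P,b,right)
state=P head=2 tape=_b[b]aaa   (P,b)→(Q,_,right)
state=Q head=3 tape=_b_[a]aa   (Q,a)→(R,a,left)
state=R head=2 tape=_b[_]aaa   (R,_)→(P,_,left)
state=P head=1 tape=_[b]_aaa   (P,b)→(Q,_,right)
state=Q head=2 tape=__[_]aaa   (Q,_)→(Q,a,right)
state=Q head=3 tape=__a[a]aa   (Q,a)→(R,a,left)
state=R head=2 tape=__[a]aaa
Cell 0 holds _ when M halts.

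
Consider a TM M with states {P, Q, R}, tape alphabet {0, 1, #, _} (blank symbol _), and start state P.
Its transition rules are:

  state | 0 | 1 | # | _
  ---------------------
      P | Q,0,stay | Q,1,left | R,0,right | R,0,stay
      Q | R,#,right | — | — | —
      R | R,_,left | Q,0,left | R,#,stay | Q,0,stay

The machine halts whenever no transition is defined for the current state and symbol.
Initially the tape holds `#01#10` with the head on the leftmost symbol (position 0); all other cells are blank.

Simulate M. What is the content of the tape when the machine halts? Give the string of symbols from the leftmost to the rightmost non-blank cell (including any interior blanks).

P | _[#]01#10   read # → write 0, move right, go to R
R | _0[0]1#10   read 0 → write _, move left, go to R
R | _[0]_1#10   read 0 → write _, move left, go to R
R | [_]__1#10   read _ → write 0, move stay, go to Q
Q | [0]__1#10   read 0 → write #, move right, go to R
R | #[_]_1#10   read _ → write 0, move stay, go to Q
Q | #[0]_1#10   read 0 → write #, move right, go to R
R | ##[_]1#10   read _ → write 0, move stay, go to Q
Q | ##[0]1#10   read 0 → write #, move right, go to R
R | ###[1]#10   read 1 → write 0, move left, go to Q
Q | ##[#]0#10
The non-blank tape span at halt is ###0#10.

###0#10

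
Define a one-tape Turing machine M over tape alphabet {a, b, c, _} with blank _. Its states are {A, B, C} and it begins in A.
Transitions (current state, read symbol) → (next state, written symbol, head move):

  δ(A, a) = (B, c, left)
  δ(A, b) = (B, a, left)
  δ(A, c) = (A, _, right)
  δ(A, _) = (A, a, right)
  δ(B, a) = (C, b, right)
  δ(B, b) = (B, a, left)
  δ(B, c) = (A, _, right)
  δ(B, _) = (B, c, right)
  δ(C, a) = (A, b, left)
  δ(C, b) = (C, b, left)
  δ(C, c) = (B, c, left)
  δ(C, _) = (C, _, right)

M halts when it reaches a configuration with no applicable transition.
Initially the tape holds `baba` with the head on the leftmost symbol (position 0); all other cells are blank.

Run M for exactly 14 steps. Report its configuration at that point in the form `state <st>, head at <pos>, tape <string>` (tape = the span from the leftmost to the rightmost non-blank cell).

state=A head=0 tape=_[b]aba   (A,b)→(B,a,left)
state=B head=-1 tape=[_]aaba   (B,_)→(B,c,right)
state=B head=0 tape=c[a]aba   (B,a)→(C,b,right)
state=C head=1 tape=cb[a]ba   (C,a)→(A,b,left)
state=A head=0 tape=c[b]bba   (A,b)→(B,a,left)
state=B head=-1 tape=[c]abba   (B,c)→(A,_,right)
state=A head=0 tape=_[a]bba   (A,a)→(B,c,left)
state=B head=-1 tape=[_]cbba   (B,_)→(B,c,right)
state=B head=0 tape=c[c]bba   (B,c)→(A,_,right)
state=A head=1 tape=c_[b]ba   (A,b)→(B,a,left)
state=B head=0 tape=c[_]aba   (B,_)→(B,c,right)
state=B head=1 tape=cc[a]ba   (B,a)→(C,b,right)
state=C head=2 tape=ccb[b]a   (C,b)→(C,b,left)
state=C head=1 tape=cc[b]ba   (C,b)→(C,b,left)
state=C head=0 tape=c[c]bba
After 14 steps: state C, head at 0, tape ccbba.

state C, head at 0, tape ccbba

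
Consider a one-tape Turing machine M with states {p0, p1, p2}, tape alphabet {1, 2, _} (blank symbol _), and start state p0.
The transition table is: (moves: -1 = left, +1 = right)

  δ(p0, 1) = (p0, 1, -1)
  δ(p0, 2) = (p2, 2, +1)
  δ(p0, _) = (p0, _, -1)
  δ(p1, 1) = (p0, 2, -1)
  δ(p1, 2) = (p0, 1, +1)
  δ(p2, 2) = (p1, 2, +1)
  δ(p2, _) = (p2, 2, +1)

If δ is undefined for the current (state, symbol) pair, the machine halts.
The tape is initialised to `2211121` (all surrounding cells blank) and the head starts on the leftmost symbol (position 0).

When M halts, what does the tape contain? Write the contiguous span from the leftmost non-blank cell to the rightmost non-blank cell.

2222211

p0 | [2]211121   read 2 → write 2, move +1, go to p2
p2 | 2[2]11121   read 2 → write 2, move +1, go to p1
p1 | 22[1]1121   read 1 → write 2, move -1, go to p0
p0 | 2[2]21121   read 2 → write 2, move +1, go to p2
p2 | 22[2]1121   read 2 → write 2, move +1, go to p1
p1 | 222[1]121   read 1 → write 2, move -1, go to p0
p0 | 22[2]2121   read 2 → write 2, move +1, go to p2
p2 | 222[2]121   read 2 → write 2, move +1, go to p1
p1 | 2222[1]21   read 1 → write 2, move -1, go to p0
p0 | 222[2]221   read 2 → write 2, move +1, go to p2
p2 | 2222[2]21   read 2 → write 2, move +1, go to p1
p1 | 22222[2]1   read 2 → write 1, move +1, go to p0
p0 | 222221[1]   read 1 → write 1, move -1, go to p0
p0 | 22222[1]1   read 1 → write 1, move -1, go to p0
p0 | 2222[2]11   read 2 → write 2, move +1, go to p2
p2 | 22222[1]1
The non-blank tape span at halt is 2222211.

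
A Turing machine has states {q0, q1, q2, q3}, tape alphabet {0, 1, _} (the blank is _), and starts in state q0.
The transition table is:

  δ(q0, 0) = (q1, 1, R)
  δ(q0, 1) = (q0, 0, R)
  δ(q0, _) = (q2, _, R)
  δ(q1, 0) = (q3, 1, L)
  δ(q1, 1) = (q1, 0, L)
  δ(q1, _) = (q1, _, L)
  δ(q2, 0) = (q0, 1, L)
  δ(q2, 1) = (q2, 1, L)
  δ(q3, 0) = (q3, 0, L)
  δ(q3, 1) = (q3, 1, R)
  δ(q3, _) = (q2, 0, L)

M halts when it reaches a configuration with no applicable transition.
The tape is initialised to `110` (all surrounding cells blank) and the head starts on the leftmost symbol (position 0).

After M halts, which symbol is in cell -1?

0

state=q0 head=0 tape=__[1]10_   (q0,1)→(q0,0,R)
state=q0 head=1 tape=__0[1]0_   (q0,1)→(q0,0,R)
state=q0 head=2 tape=__00[0]_   (q0,0)→(q1,1,R)
state=q1 head=3 tape=__001[_]   (q1,_)→(q1,_,L)
state=q1 head=2 tape=__00[1]_   (q1,1)→(q1,0,L)
state=q1 head=1 tape=__0[0]0_   (q1,0)→(q3,1,L)
state=q3 head=0 tape=__[0]10_   (q3,0)→(q3,0,L)
state=q3 head=-1 tape=_[_]010_   (q3,_)→(q2,0,L)
state=q2 head=-2 tape=[_]0010_
Cell -1 holds 0 when M halts.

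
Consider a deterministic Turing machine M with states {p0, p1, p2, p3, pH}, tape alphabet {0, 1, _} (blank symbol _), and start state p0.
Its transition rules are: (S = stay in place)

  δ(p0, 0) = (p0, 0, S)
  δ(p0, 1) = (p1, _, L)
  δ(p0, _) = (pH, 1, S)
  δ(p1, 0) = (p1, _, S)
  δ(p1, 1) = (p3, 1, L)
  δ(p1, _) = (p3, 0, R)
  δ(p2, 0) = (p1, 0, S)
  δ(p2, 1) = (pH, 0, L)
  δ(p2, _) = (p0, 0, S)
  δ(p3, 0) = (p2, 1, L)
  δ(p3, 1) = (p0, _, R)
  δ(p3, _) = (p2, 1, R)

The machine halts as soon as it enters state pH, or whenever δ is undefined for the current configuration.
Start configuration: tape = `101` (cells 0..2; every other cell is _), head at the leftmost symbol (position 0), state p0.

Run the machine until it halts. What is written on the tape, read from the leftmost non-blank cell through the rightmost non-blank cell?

010_1

state=p0 head=0 tape=_[1]01_   (p0,1)→(p1,_,L)
state=p1 head=-1 tape=[_]_01_   (p1,_)→(p3,0,R)
state=p3 head=0 tape=0[_]01_   (p3,_)→(p2,1,R)
state=p2 head=1 tape=01[0]1_   (p2,0)→(p1,0,S)
state=p1 head=1 tape=01[0]1_   (p1,0)→(p1,_,S)
state=p1 head=1 tape=01[_]1_   (p1,_)→(p3,0,R)
state=p3 head=2 tape=010[1]_   (p3,1)→(p0,_,R)
state=p0 head=3 tape=010_[_]   (p0,_)→(pH,1,S)
state=pH head=3 tape=010_[1]
The non-blank tape span at halt is 010_1.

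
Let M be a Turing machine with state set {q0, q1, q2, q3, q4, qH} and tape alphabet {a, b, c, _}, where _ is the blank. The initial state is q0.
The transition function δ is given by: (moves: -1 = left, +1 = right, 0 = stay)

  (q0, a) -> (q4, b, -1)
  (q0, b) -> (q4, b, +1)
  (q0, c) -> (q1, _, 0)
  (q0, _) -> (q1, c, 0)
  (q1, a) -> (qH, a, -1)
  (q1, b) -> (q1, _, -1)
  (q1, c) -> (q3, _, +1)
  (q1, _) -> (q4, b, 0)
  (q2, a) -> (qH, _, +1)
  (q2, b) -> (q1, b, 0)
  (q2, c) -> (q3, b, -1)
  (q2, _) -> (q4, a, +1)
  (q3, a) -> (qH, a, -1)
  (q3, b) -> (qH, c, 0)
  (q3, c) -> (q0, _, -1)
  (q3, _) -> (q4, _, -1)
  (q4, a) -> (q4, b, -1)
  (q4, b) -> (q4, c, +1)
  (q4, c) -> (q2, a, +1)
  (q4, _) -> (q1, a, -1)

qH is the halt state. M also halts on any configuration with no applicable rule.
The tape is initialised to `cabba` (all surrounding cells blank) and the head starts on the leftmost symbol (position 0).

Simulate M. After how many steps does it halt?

state=q0 head=0 tape=_[c]abba   (q0,c)→(q1,_,0)
state=q1 head=0 tape=_[_]abba   (q1,_)→(q4,b,0)
state=q4 head=0 tape=_[b]abba   (q4,b)→(q4,c,+1)
state=q4 head=1 tape=_c[a]bba   (q4,a)→(q4,b,-1)
state=q4 head=0 tape=_[c]bbba   (q4,c)→(q2,a,+1)
state=q2 head=1 tape=_a[b]bba   (q2,b)→(q1,b,0)
state=q1 head=1 tape=_a[b]bba   (q1,b)→(q1,_,-1)
state=q1 head=0 tape=_[a]_bba   (q1,a)→(qH,a,-1)
state=qH head=-1 tape=[_]a_bba
M halts after 8 transitions.

8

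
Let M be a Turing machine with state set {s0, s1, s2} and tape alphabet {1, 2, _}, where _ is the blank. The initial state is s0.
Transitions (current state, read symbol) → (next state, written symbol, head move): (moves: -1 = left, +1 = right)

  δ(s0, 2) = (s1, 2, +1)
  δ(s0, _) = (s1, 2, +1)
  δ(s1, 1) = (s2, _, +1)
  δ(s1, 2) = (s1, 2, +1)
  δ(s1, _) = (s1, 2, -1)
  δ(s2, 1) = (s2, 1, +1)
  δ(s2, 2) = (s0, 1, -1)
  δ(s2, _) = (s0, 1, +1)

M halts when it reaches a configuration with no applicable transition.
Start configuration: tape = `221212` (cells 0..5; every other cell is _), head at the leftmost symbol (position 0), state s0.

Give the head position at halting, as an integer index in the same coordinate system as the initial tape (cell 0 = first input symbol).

s0 | [2]21212   read 2 → write 2, move +1, go to s1
s1 | 2[2]1212   read 2 → write 2, move +1, go to s1
s1 | 22[1]212   read 1 → write _, move +1, go to s2
s2 | 22_[2]12   read 2 → write 1, move -1, go to s0
s0 | 22[_]112   read _ → write 2, move +1, go to s1
s1 | 222[1]12   read 1 → write _, move +1, go to s2
s2 | 222_[1]2   read 1 → write 1, move +1, go to s2
s2 | 222_1[2]   read 2 → write 1, move -1, go to s0
s0 | 222_[1]1
At halt the head is at cell 4.

4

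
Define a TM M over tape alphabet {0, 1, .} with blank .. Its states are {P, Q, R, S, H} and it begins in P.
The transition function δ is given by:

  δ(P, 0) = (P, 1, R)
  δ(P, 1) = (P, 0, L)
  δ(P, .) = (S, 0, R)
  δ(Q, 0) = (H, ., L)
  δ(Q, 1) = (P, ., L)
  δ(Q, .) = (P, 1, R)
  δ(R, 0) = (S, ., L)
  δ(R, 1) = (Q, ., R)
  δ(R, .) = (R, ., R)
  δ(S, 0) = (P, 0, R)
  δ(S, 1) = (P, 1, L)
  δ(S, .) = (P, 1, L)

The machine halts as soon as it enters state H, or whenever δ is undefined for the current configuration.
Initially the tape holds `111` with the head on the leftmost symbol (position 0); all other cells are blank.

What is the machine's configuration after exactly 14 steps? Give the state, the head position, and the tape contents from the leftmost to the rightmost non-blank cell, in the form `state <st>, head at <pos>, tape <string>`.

P | .[1]11..   read 1 → write 0, move L, go to P
P | [.]011..   read . → write 0, move R, go to S
S | 0[0]11..   read 0 → write 0, move R, go to P
P | 00[1]1..   read 1 → write 0, move L, go to P
P | 0[0]01..   read 0 → write 1, move R, go to P
P | 01[0]1..   read 0 → write 1, move R, go to P
P | 011[1]..   read 1 → write 0, move L, go to P
P | 01[1]0..   read 1 → write 0, move L, go to P
P | 0[1]00..   read 1 → write 0, move L, go to P
P | [0]000..   read 0 → write 1, move R, go to P
P | 1[0]00..   read 0 → write 1, move R, go to P
P | 11[0]0..   read 0 → write 1, move R, go to P
P | 111[0]..   read 0 → write 1, move R, go to P
P | 1111[.].   read . → write 0, move R, go to S
S | 11110[.]
After 14 steps: state S, head at 4, tape 11110.

state S, head at 4, tape 11110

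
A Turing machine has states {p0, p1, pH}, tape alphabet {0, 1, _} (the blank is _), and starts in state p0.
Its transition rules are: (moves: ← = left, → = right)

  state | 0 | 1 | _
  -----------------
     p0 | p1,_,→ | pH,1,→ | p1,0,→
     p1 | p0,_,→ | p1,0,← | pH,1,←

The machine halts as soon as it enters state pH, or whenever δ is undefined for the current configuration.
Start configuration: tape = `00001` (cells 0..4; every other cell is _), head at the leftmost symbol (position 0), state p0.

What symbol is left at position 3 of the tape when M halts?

_

p0 | [0]0001_   read 0 → write _, move →, go to p1
p1 | _[0]001_   read 0 → write _, move →, go to p0
p0 | __[0]01_   read 0 → write _, move →, go to p1
p1 | ___[0]1_   read 0 → write _, move →, go to p0
p0 | ____[1]_   read 1 → write 1, move →, go to pH
pH | ____1[_]
Cell 3 holds _ when M halts.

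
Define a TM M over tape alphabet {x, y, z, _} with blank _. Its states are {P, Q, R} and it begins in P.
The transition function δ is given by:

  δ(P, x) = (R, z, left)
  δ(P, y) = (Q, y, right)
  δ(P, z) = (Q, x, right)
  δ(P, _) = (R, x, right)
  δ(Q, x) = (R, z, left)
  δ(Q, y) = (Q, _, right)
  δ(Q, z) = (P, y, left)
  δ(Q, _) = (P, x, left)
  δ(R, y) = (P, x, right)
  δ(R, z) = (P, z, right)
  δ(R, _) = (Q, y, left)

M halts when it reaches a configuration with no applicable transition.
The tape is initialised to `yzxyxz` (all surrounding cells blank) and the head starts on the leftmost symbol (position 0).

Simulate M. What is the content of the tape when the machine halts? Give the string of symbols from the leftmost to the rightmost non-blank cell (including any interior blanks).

P | [y]zxyxz   read y → write y, move right, go to Q
Q | y[z]xyxz   read z → write y, move left, go to P
P | [y]yxyxz   read y → write y, move right, go to Q
Q | y[y]xyxz   read y → write _, move right, go to Q
Q | y_[x]yxz   read x → write z, move left, go to R
R | y[_]zyxz   read _ → write y, move left, go to Q
Q | [y]yzyxz   read y → write _, move right, go to Q
Q | _[y]zyxz   read y → write _, move right, go to Q
Q | __[z]yxz   read z → write y, move left, go to P
P | _[_]yyxz   read _ → write x, move right, go to R
R | _x[y]yxz   read y → write x, move right, go to P
P | _xx[y]xz   read y → write y, move right, go to Q
Q | _xxy[x]z   read x → write z, move left, go to R
R | _xx[y]zz   read y → write x, move right, go to P
P | _xxx[z]z   read z → write x, move right, go to Q
Q | _xxxx[z]   read z → write y, move left, go to P
P | _xxx[x]y   read x → write z, move left, go to R
R | _xx[x]zy
The non-blank tape span at halt is xxxzy.

xxxzy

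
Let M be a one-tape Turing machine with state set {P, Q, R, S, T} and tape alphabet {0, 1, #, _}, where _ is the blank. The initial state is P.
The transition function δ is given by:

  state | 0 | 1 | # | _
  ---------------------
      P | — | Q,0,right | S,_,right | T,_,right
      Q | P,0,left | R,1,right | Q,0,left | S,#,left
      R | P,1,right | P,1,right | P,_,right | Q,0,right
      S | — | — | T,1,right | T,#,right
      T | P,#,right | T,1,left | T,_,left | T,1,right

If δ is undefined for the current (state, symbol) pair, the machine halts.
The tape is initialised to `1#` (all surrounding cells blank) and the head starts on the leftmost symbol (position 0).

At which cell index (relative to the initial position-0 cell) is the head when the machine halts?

state=P head=0 tape=_[1]#   (P,1)→(Q,0,right)
state=Q head=1 tape=_0[#]   (Q,#)→(Q,0,left)
state=Q head=0 tape=_[0]0   (Q,0)→(P,0,left)
state=P head=-1 tape=[_]00   (P,_)→(T,_,right)
state=T head=0 tape=_[0]0   (T,0)→(P,#,right)
state=P head=1 tape=_#[0]
At halt the head is at cell 1.

1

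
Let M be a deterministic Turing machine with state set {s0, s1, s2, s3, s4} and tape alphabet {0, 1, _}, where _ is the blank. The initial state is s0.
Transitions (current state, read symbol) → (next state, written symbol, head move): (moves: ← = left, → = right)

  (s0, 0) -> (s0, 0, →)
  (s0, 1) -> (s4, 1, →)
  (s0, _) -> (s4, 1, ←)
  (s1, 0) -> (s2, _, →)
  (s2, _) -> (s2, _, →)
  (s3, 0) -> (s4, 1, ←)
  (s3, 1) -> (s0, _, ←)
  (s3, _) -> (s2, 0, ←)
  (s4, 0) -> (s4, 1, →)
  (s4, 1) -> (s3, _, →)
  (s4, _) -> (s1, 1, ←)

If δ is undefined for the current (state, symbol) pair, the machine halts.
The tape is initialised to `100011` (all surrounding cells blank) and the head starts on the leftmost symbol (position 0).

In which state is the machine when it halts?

s0 | __[1]00011   read 1 → write 1, move →, go to s4
s4 | __1[0]0011   read 0 → write 1, move →, go to s4
s4 | __11[0]011   read 0 → write 1, move →, go to s4
s4 | __111[0]11   read 0 → write 1, move →, go to s4
s4 | __1111[1]1   read 1 → write _, move →, go to s3
s3 | __1111_[1]   read 1 → write _, move ←, go to s0
s0 | __1111[_]_   read _ → write 1, move ←, go to s4
s4 | __111[1]1_   read 1 → write _, move →, go to s3
s3 | __111_[1]_   read 1 → write _, move ←, go to s0
s0 | __111[_]__   read _ → write 1, move ←, go to s4
s4 | __11[1]1__   read 1 → write _, move →, go to s3
s3 | __11_[1]__   read 1 → write _, move ←, go to s0
s0 | __11[_]___   read _ → write 1, move ←, go to s4
s4 | __1[1]1___   read 1 → write _, move →, go to s3
s3 | __1_[1]___   read 1 → write _, move ←, go to s0
s0 | __1[_]____   read _ → write 1, move ←, go to s4
s4 | __[1]1____   read 1 → write _, move →, go to s3
s3 | ___[1]____   read 1 → write _, move ←, go to s0
s0 | __[_]_____   read _ → write 1, move ←, go to s4
s4 | _[_]1_____   read _ → write 1, move ←, go to s1
s1 | [_]11_____
No transition is defined for (s1, _); M halts in state s1.

s1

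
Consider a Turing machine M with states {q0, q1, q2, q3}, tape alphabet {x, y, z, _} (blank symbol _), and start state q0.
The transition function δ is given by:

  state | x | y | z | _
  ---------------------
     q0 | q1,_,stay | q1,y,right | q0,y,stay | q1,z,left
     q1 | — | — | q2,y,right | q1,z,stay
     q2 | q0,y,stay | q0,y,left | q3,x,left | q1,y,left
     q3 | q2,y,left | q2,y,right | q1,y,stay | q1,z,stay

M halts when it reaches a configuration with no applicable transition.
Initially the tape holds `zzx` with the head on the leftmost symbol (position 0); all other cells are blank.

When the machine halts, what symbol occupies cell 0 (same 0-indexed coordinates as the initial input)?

y

state=q0 head=0 tape=[z]zx__   (q0,z)→(q0,y,stay)
state=q0 head=0 tape=[y]zx__   (q0,y)→(q1,y,right)
state=q1 head=1 tape=y[z]x__   (q1,z)→(q2,y,right)
state=q2 head=2 tape=yy[x]__   (q2,x)→(q0,y,stay)
state=q0 head=2 tape=yy[y]__   (q0,y)→(q1,y,right)
state=q1 head=3 tape=yyy[_]_   (q1,_)→(q1,z,stay)
state=q1 head=3 tape=yyy[z]_   (q1,z)→(q2,y,right)
state=q2 head=4 tape=yyyy[_]   (q2,_)→(q1,y,left)
state=q1 head=3 tape=yyy[y]y
Cell 0 holds y when M halts.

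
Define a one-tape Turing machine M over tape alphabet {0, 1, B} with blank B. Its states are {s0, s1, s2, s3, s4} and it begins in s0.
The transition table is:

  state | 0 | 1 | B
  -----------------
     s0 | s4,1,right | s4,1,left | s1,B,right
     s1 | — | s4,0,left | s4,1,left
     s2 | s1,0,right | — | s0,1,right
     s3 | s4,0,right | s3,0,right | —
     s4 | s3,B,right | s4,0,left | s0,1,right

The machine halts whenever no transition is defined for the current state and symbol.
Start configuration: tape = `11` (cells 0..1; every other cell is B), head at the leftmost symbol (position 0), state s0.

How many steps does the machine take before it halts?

27

s0 | BBB[1]1BBBB   read 1 → write 1, move left, go to s4
s4 | BB[B]11BBBB   read B → write 1, move right, go to s0
s0 | BB1[1]1BBBB   read 1 → write 1, move left, go to s4
s4 | BB[1]11BBBB   read 1 → write 0, move left, go to s4
s4 | B[B]011BBBB   read B → write 1, move right, go to s0
s0 | B1[0]11BBBB   read 0 → write 1, move right, go to s4
s4 | B11[1]1BBBB   read 1 → write 0, move left, go to s4
s4 | B1[1]01BBBB   read 1 → write 0, move left, go to s4
s4 | B[1]001BBBB   read 1 → write 0, move left, go to s4
s4 | [B]0001BBBB   read B → write 1, move right, go to s0
s0 | 1[0]001BBBB   read 0 → write 1, move right, go to s4
s4 | 11[0]01BBBB   read 0 → write B, move right, go to s3
s3 | 11B[0]1BBBB   read 0 → write 0, move right, go to s4
s4 | 11B0[1]BBBB   read 1 → write 0, move left, go to s4
s4 | 11B[0]0BBBB   read 0 → write B, move right, go to s3
s3 | 11BB[0]BBBB   read 0 → write 0, move right, go to s4
s4 | 11BB0[B]BBB   read B → write 1, move right, go to s0
s0 | 11BB01[B]BB   read B → write B, move right, go to s1
s1 | 11BB01B[B]B   read B → write 1, move left, go to s4
s4 | 11BB01[B]1B   read B → write 1, move right, go to s0
s0 | 11BB011[1]B   read 1 → write 1, move left, go to s4
s4 | 11BB01[1]1B   read 1 → write 0, move left, go to s4
s4 | 11BB0[1]01B   read 1 → write 0, move left, go to s4
s4 | 11BB[0]001B   read 0 → write B, move right, go to s3
s3 | 11BBB[0]01B   read 0 → write 0, move right, go to s4
s4 | 11BBB0[0]1B   read 0 → write B, move right, go to s3
s3 | 11BBB0B[1]B   read 1 → write 0, move right, go to s3
s3 | 11BBB0B0[B]
M halts after 27 transitions.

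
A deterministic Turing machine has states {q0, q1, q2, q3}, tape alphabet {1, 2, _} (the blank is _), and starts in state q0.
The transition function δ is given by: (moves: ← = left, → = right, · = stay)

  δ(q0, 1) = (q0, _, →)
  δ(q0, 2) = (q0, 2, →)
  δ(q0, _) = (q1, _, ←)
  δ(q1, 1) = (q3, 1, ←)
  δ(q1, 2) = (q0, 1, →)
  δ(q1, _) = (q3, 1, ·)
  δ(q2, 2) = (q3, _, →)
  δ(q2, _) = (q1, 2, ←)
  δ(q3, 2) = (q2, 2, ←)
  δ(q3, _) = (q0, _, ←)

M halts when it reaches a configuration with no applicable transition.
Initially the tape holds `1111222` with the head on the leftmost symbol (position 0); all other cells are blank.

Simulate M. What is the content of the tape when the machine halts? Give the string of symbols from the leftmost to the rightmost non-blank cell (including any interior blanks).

1221

state=q0 head=0 tape=[1]111222_   (q0,1)→(q0,_,→)
state=q0 head=1 tape=_[1]11222_   (q0,1)→(q0,_,→)
state=q0 head=2 tape=__[1]1222_   (q0,1)→(q0,_,→)
state=q0 head=3 tape=___[1]222_   (q0,1)→(q0,_,→)
state=q0 head=4 tape=____[2]22_   (q0,2)→(q0,2,→)
state=q0 head=5 tape=____2[2]2_   (q0,2)→(q0,2,→)
state=q0 head=6 tape=____22[2]_   (q0,2)→(q0,2,→)
state=q0 head=7 tape=____222[_]   (q0,_)→(q1,_,←)
state=q1 head=6 tape=____22[2]_   (q1,2)→(q0,1,→)
state=q0 head=7 tape=____221[_]   (q0,_)→(q1,_,←)
state=q1 head=6 tape=____22[1]_   (q1,1)→(q3,1,←)
state=q3 head=5 tape=____2[2]1_   (q3,2)→(q2,2,←)
state=q2 head=4 tape=____[2]21_   (q2,2)→(q3,_,→)
state=q3 head=5 tape=_____[2]1_   (q3,2)→(q2,2,←)
state=q2 head=4 tape=____[_]21_   (q2,_)→(q1,2,←)
state=q1 head=3 tape=___[_]221_   (q1,_)→(q3,1,·)
state=q3 head=3 tape=___[1]221_
The non-blank tape span at halt is 1221.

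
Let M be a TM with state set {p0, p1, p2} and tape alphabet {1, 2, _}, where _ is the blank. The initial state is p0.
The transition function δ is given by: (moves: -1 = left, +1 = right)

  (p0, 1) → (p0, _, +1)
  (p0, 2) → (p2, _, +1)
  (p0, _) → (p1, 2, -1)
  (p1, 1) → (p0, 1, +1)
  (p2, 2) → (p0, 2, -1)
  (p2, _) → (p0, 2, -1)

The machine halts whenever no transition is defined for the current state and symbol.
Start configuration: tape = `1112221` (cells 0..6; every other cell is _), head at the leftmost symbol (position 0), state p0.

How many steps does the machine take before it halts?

6

p0 | [1]112221   read 1 → write _, move +1, go to p0
p0 | _[1]12221   read 1 → write _, move +1, go to p0
p0 | __[1]2221   read 1 → write _, move +1, go to p0
p0 | ___[2]221   read 2 → write _, move +1, go to p2
p2 | ____[2]21   read 2 → write 2, move -1, go to p0
p0 | ___[_]221   read _ → write 2, move -1, go to p1
p1 | __[_]2221
M halts after 6 transitions.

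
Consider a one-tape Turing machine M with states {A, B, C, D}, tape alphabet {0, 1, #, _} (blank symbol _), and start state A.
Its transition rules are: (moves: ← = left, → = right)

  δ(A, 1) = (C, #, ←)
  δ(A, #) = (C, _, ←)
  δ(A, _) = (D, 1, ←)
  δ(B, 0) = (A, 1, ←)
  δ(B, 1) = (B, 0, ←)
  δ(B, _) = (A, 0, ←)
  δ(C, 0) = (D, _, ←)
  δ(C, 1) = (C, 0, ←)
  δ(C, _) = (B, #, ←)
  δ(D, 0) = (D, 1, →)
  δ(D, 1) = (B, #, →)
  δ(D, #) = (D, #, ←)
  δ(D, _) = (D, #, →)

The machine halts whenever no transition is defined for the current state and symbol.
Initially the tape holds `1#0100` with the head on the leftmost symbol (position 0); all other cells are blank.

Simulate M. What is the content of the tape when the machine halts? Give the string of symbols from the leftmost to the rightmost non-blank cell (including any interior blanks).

A | ____[1]#0100   read 1 → write #, move ←, go to C
C | ___[_]##0100   read _ → write #, move ←, go to B
B | __[_]###0100   read _ → write 0, move ←, go to A
A | _[_]0###0100   read _ → write 1, move ←, go to D
D | [_]10###0100   read _ → write #, move →, go to D
D | #[1]0###0100   read 1 → write #, move →, go to B
B | ##[0]###0100   read 0 → write 1, move ←, go to A
A | #[#]1###0100   read # → write _, move ←, go to C
C | [#]_1###0100
The non-blank tape span at halt is #_1###0100.

#_1###0100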